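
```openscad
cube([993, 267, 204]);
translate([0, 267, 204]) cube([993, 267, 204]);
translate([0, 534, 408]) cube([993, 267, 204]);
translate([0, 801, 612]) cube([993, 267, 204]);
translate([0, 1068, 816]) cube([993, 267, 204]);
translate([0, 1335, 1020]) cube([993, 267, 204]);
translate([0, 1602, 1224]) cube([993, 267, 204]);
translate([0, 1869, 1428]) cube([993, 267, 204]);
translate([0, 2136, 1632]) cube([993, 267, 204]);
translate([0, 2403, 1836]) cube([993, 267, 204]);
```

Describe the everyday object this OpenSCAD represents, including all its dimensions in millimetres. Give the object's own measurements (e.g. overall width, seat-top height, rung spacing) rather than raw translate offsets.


A straight staircase of 10 solid steps. Each step is 993 mm wide (x), 267 mm deep (y, the going) and 204 mm tall (the rise). The first step rests on the floor; each subsequent step sits one going further in +y and one rise higher in +z, directly behind and above the previous step with no overlap.


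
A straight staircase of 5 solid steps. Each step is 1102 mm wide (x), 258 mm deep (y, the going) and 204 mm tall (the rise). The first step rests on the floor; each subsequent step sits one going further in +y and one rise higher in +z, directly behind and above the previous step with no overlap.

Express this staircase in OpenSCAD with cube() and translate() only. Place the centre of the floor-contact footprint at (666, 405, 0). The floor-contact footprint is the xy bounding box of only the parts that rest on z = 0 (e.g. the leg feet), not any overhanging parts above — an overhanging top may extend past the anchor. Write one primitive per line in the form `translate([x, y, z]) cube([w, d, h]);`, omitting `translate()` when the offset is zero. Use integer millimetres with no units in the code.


translate([115, 276, 0]) cube([1102, 258, 204]);
translate([115, 534, 204]) cube([1102, 258, 204]);
translate([115, 792, 408]) cube([1102, 258, 204]);
translate([115, 1050, 612]) cube([1102, 258, 204]);
translate([115, 1308, 816]) cube([1102, 258, 204]);


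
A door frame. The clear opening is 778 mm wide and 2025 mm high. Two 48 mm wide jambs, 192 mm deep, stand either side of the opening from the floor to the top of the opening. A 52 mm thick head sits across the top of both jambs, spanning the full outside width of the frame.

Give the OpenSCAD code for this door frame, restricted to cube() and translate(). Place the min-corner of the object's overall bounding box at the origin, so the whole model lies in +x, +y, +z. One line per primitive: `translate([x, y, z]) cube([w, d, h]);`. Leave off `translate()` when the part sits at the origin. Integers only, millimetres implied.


cube([48, 192, 2025]);
translate([826, 0, 0]) cube([48, 192, 2025]);
translate([0, 0, 2025]) cube([874, 192, 52]);


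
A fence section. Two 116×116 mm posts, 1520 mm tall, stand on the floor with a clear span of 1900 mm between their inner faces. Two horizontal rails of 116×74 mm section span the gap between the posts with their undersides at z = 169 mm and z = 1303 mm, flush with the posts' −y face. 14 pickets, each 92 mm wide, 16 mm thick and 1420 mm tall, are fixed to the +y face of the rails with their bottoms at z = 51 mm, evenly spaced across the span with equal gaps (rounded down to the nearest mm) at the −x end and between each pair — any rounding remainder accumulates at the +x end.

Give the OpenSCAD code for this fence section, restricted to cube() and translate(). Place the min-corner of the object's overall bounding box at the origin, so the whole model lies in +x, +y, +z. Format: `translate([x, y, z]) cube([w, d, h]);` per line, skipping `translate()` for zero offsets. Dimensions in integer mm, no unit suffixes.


cube([116, 116, 1520]);
translate([2016, 0, 0]) cube([116, 116, 1520]);
translate([116, 0, 169]) cube([1900, 116, 74]);
translate([116, 0, 1303]) cube([1900, 116, 74]);
translate([156, 116, 51]) cube([92, 16, 1420]);
translate([288, 116, 51]) cube([92, 16, 1420]);
translate([420, 116, 51]) cube([92, 16, 1420]);
translate([552, 116, 51]) cube([92, 16, 1420]);
translate([684, 116, 51]) cube([92, 16, 1420]);
translate([816, 116, 51]) cube([92, 16, 1420]);
translate([948, 116, 51]) cube([92, 16, 1420]);
translate([1080, 116, 51]) cube([92, 16, 1420]);
translate([1212, 116, 51]) cube([92, 16, 1420]);
translate([1344, 116, 51]) cube([92, 16, 1420]);
translate([1476, 116, 51]) cube([92, 16, 1420]);
translate([1608, 116, 51]) cube([92, 16, 1420]);
translate([1740, 116, 51]) cube([92, 16, 1420]);
translate([1872, 116, 51]) cube([92, 16, 1420]);


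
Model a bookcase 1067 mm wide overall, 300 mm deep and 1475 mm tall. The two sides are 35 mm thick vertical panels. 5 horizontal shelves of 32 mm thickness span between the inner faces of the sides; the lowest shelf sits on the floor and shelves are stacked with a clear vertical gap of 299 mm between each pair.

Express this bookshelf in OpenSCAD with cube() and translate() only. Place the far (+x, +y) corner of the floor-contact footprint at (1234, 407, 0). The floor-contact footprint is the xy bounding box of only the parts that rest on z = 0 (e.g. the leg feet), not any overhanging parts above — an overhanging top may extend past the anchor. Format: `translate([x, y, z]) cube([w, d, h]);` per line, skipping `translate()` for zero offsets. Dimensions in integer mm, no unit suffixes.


translate([167, 107, 0]) cube([35, 300, 1475]);
translate([1199, 107, 0]) cube([35, 300, 1475]);
translate([202, 107, 0]) cube([997, 300, 32]);
translate([202, 107, 331]) cube([997, 300, 32]);
translate([202, 107, 662]) cube([997, 300, 32]);
translate([202, 107, 993]) cube([997, 300, 32]);
translate([202, 107, 1324]) cube([997, 300, 32]);


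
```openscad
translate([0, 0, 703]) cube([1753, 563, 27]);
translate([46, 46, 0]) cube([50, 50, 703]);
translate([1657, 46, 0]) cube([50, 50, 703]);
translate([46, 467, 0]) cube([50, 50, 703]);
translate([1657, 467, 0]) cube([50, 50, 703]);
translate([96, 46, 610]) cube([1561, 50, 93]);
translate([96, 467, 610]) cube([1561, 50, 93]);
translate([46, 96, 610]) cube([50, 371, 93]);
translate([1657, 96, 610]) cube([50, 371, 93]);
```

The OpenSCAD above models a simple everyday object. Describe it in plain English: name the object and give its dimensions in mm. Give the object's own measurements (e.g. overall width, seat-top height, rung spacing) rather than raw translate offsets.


A table: top 1753 mm (x) × 563 mm (y), 27 mm thick, upper face at z = 730 mm, on four 50×50 mm square legs, each inset 46 mm from the nearest pair of top edges from z = 0 to the bottom of the top. Four apron rails, 50 mm thick and 93 mm tall, run between adjacent legs with their top edges flush with the underside of the top and their outer faces flush with the legs' outer faces.


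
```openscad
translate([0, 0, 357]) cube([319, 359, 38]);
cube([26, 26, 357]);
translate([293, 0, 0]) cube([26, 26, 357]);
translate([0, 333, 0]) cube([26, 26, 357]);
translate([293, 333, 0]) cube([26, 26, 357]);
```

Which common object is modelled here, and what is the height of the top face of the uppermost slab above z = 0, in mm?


A stool. The seat height is 395 mm.

A 319×359×38 slab at z = 357 on four corner posts — a stool. The seat top is 357 + 38 = 395 mm.


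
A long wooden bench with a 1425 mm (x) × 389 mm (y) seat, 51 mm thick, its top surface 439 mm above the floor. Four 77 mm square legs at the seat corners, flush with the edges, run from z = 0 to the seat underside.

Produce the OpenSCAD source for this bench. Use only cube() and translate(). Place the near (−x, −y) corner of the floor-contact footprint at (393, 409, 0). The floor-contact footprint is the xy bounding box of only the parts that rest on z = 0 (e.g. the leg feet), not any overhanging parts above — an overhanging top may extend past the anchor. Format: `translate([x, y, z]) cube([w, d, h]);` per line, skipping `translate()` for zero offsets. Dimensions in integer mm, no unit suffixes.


translate([393, 409, 388]) cube([1425, 389, 51]);
translate([393, 409, 0]) cube([77, 77, 388]);
translate([393, 721, 0]) cube([77, 77, 388]);
translate([1741, 409, 0]) cube([77, 77, 388]);
translate([1741, 721, 0]) cube([77, 77, 388]);


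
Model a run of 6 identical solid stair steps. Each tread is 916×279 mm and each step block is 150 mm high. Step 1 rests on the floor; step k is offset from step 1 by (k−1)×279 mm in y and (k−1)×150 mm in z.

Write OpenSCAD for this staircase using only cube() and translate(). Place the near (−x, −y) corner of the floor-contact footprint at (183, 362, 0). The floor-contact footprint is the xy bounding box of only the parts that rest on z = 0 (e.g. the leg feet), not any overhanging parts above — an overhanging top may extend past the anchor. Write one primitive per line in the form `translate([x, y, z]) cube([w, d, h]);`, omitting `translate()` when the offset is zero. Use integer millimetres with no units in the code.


translate([183, 362, 0]) cube([916, 279, 150]);
translate([183, 641, 150]) cube([916, 279, 150]);
translate([183, 920, 300]) cube([916, 279, 150]);
translate([183, 1199, 450]) cube([916, 279, 150]);
translate([183, 1478, 600]) cube([916, 279, 150]);
translate([183, 1757, 750]) cube([916, 279, 150]);


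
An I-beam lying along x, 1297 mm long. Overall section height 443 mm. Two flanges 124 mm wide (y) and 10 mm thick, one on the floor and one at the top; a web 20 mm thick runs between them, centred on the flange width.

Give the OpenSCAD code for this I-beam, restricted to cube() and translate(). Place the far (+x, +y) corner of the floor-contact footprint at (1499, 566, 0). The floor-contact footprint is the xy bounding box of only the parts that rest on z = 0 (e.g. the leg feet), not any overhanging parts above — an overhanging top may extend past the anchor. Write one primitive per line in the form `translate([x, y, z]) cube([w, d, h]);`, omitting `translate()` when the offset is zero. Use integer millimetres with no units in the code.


translate([202, 442, 0]) cube([1297, 124, 10]);
translate([202, 494, 10]) cube([1297, 20, 423]);
translate([202, 442, 433]) cube([1297, 124, 10]);


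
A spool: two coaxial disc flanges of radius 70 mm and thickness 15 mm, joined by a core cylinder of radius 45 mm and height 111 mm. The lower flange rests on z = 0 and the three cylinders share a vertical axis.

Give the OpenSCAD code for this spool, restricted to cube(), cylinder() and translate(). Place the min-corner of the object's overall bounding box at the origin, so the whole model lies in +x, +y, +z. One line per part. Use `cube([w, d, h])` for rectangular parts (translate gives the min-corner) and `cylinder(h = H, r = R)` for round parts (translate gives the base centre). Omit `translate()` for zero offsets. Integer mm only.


translate([70, 70, 0]) cylinder(h = 15, r = 70);
translate([70, 70, 15]) cylinder(h = 111, r = 45);
translate([70, 70, 126]) cylinder(h = 15, r = 70);


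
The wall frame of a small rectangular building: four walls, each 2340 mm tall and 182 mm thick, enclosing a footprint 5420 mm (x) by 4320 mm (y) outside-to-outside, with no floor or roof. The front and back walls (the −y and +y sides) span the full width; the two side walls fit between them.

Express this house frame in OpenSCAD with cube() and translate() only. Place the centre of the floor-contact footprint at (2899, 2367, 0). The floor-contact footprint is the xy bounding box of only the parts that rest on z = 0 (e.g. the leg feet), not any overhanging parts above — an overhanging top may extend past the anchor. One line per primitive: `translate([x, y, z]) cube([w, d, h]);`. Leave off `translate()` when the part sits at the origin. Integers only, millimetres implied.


translate([189, 207, 0]) cube([5420, 182, 2340]);
translate([189, 4345, 0]) cube([5420, 182, 2340]);
translate([189, 389, 0]) cube([182, 3956, 2340]);
translate([5427, 389, 0]) cube([182, 3956, 2340]);


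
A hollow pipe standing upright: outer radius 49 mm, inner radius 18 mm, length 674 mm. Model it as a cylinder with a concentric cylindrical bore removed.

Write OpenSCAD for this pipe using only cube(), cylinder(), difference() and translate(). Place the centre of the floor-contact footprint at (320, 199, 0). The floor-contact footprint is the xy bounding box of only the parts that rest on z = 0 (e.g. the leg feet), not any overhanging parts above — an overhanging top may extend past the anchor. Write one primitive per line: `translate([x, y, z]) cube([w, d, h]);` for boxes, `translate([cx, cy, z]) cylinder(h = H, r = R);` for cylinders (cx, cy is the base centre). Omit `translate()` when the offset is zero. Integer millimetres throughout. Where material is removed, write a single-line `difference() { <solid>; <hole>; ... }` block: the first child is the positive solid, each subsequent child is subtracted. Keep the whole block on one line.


difference() { translate([320, 199, 0]) cylinder(h = 674, r = 49); translate([320, 199, 0]) cylinder(h = 674, r = 18); }


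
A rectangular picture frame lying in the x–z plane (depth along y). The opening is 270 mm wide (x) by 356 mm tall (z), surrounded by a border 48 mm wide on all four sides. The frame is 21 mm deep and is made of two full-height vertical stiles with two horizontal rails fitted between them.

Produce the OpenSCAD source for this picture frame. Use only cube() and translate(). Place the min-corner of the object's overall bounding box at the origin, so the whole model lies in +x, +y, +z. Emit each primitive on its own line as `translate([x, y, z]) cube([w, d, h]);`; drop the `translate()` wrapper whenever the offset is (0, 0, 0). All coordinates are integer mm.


cube([48, 21, 452]);
translate([318, 0, 0]) cube([48, 21, 452]);
translate([48, 0, 0]) cube([270, 21, 48]);
translate([48, 0, 404]) cube([270, 21, 48]);


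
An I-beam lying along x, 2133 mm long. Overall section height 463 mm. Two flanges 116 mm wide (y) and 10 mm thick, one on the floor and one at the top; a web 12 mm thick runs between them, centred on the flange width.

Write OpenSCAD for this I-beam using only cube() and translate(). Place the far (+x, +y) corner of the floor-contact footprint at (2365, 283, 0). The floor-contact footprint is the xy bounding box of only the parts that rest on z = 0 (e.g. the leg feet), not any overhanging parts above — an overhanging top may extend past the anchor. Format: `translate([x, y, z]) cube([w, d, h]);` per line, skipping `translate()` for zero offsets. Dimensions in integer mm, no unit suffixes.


translate([232, 167, 0]) cube([2133, 116, 10]);
translate([232, 219, 10]) cube([2133, 12, 443]);
translate([232, 167, 453]) cube([2133, 116, 10]);


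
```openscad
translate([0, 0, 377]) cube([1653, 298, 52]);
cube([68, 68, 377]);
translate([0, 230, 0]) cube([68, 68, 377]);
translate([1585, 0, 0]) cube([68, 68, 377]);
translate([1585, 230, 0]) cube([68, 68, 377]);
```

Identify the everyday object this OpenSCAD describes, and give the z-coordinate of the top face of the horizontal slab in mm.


A bench. The seat-top height is 429 mm.

A long slab on four corner posts — a bench. The slab sits at z = 377 with thickness 52, so the top is 377 + 52 = 429 mm.


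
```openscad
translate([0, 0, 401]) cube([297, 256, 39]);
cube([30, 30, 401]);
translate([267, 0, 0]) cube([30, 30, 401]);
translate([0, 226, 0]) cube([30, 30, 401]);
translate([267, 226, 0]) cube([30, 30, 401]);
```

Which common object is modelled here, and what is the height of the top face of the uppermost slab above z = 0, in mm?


A stool. The seat height is 440 mm.

A 297×256×39 slab at z = 401 on four corner posts — a stool. The seat top is 401 + 39 = 440 mm.


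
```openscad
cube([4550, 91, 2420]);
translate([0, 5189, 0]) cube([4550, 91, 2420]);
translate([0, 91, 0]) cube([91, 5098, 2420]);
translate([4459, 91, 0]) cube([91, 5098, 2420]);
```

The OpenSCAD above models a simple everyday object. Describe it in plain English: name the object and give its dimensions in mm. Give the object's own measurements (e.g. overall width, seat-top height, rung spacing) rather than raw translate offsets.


The wall frame of a small rectangular building: four walls, each 2420 mm tall and 91 mm thick, enclosing a footprint 4550 mm (x) by 5280 mm (y) outside-to-outside, with no floor or roof. The front and back walls (the −y and +y sides) span the full width; the two side walls fit between them.


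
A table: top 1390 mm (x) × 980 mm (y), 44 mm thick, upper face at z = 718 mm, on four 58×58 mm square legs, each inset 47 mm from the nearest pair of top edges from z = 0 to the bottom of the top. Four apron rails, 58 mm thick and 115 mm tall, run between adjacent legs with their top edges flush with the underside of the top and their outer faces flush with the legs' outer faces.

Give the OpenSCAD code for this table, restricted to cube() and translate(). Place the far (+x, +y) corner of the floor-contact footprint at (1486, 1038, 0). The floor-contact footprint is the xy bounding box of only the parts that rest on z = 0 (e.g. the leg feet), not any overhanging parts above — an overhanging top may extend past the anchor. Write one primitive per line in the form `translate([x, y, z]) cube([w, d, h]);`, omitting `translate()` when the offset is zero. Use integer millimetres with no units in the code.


translate([143, 105, 674]) cube([1390, 980, 44]);
translate([190, 152, 0]) cube([58, 58, 674]);
translate([1428, 152, 0]) cube([58, 58, 674]);
translate([190, 980, 0]) cube([58, 58, 674]);
translate([1428, 980, 0]) cube([58, 58, 674]);
translate([248, 152, 559]) cube([1180, 58, 115]);
translate([248, 980, 559]) cube([1180, 58, 115]);
translate([190, 210, 559]) cube([58, 770, 115]);
translate([1428, 210, 559]) cube([58, 770, 115]);


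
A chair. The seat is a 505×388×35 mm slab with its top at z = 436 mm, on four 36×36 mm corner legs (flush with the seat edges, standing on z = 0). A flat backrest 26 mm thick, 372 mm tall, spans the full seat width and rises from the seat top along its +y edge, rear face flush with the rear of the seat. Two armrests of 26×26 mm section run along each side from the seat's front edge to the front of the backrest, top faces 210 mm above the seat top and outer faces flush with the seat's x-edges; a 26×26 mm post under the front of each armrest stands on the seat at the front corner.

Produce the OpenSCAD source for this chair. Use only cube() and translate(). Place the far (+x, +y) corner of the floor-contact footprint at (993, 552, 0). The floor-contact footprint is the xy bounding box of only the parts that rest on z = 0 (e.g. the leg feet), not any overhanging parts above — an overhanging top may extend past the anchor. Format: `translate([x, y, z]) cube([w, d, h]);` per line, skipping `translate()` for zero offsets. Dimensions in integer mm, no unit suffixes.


translate([488, 164, 401]) cube([505, 388, 35]);
translate([488, 164, 0]) cube([36, 36, 401]);
translate([957, 164, 0]) cube([36, 36, 401]);
translate([488, 516, 0]) cube([36, 36, 401]);
translate([957, 516, 0]) cube([36, 36, 401]);
translate([488, 526, 436]) cube([505, 26, 372]);
translate([488, 164, 620]) cube([26, 362, 26]);
translate([967, 164, 620]) cube([26, 362, 26]);
translate([488, 164, 436]) cube([26, 26, 184]);
translate([967, 164, 436]) cube([26, 26, 184]);


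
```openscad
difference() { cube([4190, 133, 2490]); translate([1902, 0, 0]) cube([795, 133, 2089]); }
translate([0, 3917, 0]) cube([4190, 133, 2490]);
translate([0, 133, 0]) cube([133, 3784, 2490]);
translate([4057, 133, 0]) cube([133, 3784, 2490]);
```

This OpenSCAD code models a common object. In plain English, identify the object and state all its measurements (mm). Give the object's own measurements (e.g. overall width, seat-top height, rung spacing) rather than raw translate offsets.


A single room: four walls, each 2490 mm tall and 133 mm thick, enclosing an outside footprint 4190×4050 mm (x × y), no floor or roof. The front and back walls (−y and +y sides) run the full x-width; the side walls fit between their inner faces. A door opening 795 mm wide and 2089 mm tall is cut through the front wall from the floor up, its −x edge 1902 mm from the wall's −x end.


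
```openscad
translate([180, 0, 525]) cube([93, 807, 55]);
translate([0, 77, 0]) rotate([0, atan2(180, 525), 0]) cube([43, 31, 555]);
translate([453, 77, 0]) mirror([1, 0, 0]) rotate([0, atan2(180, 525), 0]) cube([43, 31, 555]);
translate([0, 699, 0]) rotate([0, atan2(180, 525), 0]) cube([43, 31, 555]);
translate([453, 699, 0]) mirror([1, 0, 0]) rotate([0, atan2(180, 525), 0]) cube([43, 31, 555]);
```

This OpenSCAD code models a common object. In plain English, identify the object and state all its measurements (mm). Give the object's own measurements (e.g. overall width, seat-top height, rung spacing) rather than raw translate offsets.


A sawhorse. A 93×807×55 mm beam (x, y, z) sits on two A-frame leg pairs. Each pair is two raked legs of 43×31 mm section (31 mm along y) splaying symmetrically in x. Each leg rises 525 mm vertically over 180 mm of horizontal reach and is 555 mm long along its own axis. Every leg's outer bottom edge rests on the floor and its outer top edge meets a bottom edge of the beam — the left legs (tilting toward +x) meet the beam's −x bottom edge, the right legs (their mirror images, tilting toward −x) meet its +x bottom edge — so the leg tops tuck under the beam, the beam's underside is 525 mm above the floor, and the feet are 453 mm apart outside-to-outside with the beam centred between them. The two leg pairs are set in 77 mm from either end of the beam.


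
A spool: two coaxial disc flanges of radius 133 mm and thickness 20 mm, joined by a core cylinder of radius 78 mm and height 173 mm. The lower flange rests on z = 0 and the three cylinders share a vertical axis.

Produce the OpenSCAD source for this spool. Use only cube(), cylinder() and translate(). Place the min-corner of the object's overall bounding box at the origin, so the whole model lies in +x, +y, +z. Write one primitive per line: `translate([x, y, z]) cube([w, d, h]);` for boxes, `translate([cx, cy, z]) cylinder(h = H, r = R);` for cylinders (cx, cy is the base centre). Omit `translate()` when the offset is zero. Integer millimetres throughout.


translate([133, 133, 0]) cylinder(h = 20, r = 133);
translate([133, 133, 20]) cylinder(h = 173, r = 78);
translate([133, 133, 193]) cylinder(h = 20, r = 133);


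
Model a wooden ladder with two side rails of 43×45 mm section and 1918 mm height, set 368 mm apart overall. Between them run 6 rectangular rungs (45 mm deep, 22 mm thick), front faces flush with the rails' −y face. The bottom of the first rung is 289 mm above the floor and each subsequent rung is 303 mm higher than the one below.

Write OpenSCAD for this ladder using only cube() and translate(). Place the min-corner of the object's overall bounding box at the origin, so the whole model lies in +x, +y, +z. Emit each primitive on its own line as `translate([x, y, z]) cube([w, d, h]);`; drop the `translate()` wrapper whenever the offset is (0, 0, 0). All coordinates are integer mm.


// rung span = 368 - 2*43 = 282
// rung[k] z = 289 + k*303
cube([43, 45, 1918]);
translate([325, 0, 0]) cube([43, 45, 1918]);
translate([43, 0, 289]) cube([282, 45, 22]);
translate([43, 0, 592]) cube([282, 45, 22]);
translate([43, 0, 895]) cube([282, 45, 22]);
translate([43, 0, 1198]) cube([282, 45, 22]);
translate([43, 0, 1501]) cube([282, 45, 22]);
translate([43, 0, 1804]) cube([282, 45, 22]);


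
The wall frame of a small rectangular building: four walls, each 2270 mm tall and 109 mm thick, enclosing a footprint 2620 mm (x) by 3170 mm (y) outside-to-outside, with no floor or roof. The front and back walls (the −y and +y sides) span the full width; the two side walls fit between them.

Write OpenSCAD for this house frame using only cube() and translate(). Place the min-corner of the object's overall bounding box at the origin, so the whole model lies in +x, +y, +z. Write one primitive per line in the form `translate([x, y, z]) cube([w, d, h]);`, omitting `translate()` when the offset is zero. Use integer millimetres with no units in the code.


cube([2620, 109, 2270]);
translate([0, 3061, 0]) cube([2620, 109, 2270]);
translate([0, 109, 0]) cube([109, 2952, 2270]);
translate([2511, 109, 0]) cube([109, 2952, 2270]);


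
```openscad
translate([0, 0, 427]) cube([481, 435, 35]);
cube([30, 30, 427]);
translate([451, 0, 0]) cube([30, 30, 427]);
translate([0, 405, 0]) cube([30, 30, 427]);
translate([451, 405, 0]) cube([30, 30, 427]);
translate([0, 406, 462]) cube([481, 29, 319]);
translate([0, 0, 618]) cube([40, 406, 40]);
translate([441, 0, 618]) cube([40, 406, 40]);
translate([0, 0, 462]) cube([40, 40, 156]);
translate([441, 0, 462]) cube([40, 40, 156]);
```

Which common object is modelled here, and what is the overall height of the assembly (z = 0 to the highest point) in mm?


A chair. The overall height is 781 mm.

A slab on four corner posts with a tall panel at the back — a chair. The seat slab sits at z = 427 with thickness 35, and the 319 mm backrest starts at the seat top, so the overall height is 427 + 35 + 319 = 781 mm.


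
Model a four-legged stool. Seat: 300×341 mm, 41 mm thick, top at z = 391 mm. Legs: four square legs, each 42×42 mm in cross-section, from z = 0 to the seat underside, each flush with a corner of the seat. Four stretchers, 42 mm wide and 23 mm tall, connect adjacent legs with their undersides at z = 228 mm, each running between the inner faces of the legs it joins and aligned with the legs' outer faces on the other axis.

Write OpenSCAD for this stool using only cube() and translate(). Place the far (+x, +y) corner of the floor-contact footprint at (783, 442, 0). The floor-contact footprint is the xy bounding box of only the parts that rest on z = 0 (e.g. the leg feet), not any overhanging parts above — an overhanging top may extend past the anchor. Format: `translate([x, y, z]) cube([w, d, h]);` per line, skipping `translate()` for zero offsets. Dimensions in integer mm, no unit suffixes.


// leg_h = 391 - 41 = 350
// stretcher span = 300 - 2*42 = 216
translate([483, 101, 350]) cube([300, 341, 41]);
translate([483, 101, 0]) cube([42, 42, 350]);
translate([741, 101, 0]) cube([42, 42, 350]);
translate([483, 400, 0]) cube([42, 42, 350]);
translate([741, 400, 0]) cube([42, 42, 350]);
translate([525, 101, 228]) cube([216, 42, 23]);
translate([525, 400, 228]) cube([216, 42, 23]);
translate([483, 143, 228]) cube([42, 257, 23]);
translate([741, 143, 228]) cube([42, 257, 23]);


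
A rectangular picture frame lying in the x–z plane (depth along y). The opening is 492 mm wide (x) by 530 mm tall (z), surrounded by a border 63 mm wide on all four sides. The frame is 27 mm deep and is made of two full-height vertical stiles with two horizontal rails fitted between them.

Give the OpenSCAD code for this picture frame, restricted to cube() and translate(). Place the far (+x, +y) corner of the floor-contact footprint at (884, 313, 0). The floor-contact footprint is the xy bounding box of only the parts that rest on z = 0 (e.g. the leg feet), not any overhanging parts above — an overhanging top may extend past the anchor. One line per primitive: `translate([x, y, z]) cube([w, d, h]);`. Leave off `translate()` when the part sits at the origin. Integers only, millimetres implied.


translate([266, 286, 0]) cube([63, 27, 656]);
translate([821, 286, 0]) cube([63, 27, 656]);
translate([329, 286, 0]) cube([492, 27, 63]);
translate([329, 286, 593]) cube([492, 27, 63]);


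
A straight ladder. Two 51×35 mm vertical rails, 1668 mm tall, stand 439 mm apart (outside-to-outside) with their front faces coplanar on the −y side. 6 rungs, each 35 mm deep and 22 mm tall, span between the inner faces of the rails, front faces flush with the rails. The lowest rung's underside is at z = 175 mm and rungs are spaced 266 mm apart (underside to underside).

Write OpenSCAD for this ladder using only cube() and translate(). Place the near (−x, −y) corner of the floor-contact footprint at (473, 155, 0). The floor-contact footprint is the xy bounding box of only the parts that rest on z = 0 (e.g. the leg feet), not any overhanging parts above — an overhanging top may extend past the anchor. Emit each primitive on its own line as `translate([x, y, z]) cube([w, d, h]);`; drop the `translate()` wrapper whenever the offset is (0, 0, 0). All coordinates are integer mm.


translate([473, 155, 0]) cube([51, 35, 1668]);
translate([861, 155, 0]) cube([51, 35, 1668]);
translate([524, 155, 175]) cube([337, 35, 22]);
translate([524, 155, 441]) cube([337, 35, 22]);
translate([524, 155, 707]) cube([337, 35, 22]);
translate([524, 155, 973]) cube([337, 35, 22]);
translate([524, 155, 1239]) cube([337, 35, 22]);
translate([524, 155, 1505]) cube([337, 35, 22]);


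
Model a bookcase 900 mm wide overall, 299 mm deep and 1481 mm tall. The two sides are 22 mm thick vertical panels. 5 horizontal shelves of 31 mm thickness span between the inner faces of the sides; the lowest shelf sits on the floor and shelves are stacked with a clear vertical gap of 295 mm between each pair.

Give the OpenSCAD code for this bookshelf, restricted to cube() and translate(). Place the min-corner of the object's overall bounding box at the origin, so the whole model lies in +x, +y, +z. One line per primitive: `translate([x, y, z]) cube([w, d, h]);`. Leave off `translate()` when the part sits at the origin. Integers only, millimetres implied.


cube([22, 299, 1481]);
translate([878, 0, 0]) cube([22, 299, 1481]);
translate([22, 0, 0]) cube([856, 299, 31]);
translate([22, 0, 326]) cube([856, 299, 31]);
translate([22, 0, 652]) cube([856, 299, 31]);
translate([22, 0, 978]) cube([856, 299, 31]);
translate([22, 0, 1304]) cube([856, 299, 31]);


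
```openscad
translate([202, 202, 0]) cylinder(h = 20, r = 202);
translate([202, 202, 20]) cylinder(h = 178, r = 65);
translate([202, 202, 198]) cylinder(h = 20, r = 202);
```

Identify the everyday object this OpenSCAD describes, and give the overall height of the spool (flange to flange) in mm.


A spool. The overall height is 218 mm.

Three coaxial cylinders, large–small–large — a spool. Two 20 mm flanges and a 178 mm core give 20 + 178 + 20 = 218 mm.


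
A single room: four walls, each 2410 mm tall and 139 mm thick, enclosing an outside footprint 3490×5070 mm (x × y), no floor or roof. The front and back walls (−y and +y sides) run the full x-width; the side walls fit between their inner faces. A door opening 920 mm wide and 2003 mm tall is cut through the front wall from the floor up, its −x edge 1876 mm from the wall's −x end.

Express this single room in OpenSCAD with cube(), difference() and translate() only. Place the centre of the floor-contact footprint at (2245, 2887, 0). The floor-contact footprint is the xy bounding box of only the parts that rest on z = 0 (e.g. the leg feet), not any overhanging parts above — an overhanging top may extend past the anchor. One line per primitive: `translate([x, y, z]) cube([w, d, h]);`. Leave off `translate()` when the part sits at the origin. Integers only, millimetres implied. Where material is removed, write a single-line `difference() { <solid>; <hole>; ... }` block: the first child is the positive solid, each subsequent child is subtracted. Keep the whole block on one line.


difference() { translate([500, 352, 0]) cube([3490, 139, 2410]); translate([2376, 352, 0]) cube([920, 139, 2003]); }
translate([500, 5283, 0]) cube([3490, 139, 2410]);
translate([500, 491, 0]) cube([139, 4792, 2410]);
translate([3851, 491, 0]) cube([139, 4792, 2410]);


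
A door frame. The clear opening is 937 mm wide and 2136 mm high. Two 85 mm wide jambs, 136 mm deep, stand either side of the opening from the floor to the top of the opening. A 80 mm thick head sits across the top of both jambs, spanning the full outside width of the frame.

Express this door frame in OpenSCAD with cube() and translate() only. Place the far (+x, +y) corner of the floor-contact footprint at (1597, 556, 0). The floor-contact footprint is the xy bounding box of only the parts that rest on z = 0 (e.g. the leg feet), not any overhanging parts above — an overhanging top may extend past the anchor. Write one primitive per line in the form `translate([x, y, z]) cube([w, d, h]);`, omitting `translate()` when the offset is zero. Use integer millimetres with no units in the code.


translate([490, 420, 0]) cube([85, 136, 2136]);
translate([1512, 420, 0]) cube([85, 136, 2136]);
translate([490, 420, 2136]) cube([1107, 136, 80]);


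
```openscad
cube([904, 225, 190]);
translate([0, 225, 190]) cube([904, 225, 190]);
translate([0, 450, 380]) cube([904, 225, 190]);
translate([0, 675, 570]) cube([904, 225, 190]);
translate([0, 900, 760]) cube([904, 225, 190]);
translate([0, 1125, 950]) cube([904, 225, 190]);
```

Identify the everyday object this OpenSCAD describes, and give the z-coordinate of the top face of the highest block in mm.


A staircase. The total rise is 1140 mm.

6 identical blocks, each offset up and back from the previous — a staircase. Each step is 190 mm tall and there are 6 of them, so the total rise is 6 × 190 = 1140 mm.


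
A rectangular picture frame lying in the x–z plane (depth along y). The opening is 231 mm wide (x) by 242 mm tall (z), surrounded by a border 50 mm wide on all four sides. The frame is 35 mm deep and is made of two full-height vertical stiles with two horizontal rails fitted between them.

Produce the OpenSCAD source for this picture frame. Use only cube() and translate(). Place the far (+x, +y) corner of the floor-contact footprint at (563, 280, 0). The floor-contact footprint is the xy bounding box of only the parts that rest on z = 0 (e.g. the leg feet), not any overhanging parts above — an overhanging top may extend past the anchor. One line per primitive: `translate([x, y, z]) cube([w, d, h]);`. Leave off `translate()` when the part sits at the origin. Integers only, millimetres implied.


translate([232, 245, 0]) cube([50, 35, 342]);
translate([513, 245, 0]) cube([50, 35, 342]);
translate([282, 245, 0]) cube([231, 35, 50]);
translate([282, 245, 292]) cube([231, 35, 50]);


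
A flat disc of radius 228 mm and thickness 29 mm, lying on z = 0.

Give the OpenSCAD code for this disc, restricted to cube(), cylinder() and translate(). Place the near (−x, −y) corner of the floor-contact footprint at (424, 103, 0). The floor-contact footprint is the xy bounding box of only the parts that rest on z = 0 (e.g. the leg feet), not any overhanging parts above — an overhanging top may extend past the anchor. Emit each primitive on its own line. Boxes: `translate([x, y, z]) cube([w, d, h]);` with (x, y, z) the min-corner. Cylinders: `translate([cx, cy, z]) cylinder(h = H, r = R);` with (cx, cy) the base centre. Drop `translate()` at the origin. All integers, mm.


translate([652, 331, 0]) cylinder(h = 29, r = 228);


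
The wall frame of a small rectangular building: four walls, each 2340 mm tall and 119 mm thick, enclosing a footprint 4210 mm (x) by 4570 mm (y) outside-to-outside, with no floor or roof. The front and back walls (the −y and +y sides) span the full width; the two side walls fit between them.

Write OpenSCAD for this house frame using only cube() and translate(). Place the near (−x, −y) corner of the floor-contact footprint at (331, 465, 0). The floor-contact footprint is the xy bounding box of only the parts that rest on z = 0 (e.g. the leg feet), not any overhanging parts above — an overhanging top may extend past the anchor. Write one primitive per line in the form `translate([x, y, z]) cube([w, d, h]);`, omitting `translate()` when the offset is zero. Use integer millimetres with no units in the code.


translate([331, 465, 0]) cube([4210, 119, 2340]);
translate([331, 4916, 0]) cube([4210, 119, 2340]);
translate([331, 584, 0]) cube([119, 4332, 2340]);
translate([4422, 584, 0]) cube([119, 4332, 2340]);


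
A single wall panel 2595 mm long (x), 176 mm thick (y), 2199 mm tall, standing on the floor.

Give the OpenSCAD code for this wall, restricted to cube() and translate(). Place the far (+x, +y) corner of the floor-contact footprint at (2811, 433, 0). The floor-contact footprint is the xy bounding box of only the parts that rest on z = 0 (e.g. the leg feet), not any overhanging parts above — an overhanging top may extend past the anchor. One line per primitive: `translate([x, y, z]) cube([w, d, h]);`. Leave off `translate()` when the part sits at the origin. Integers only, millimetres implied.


translate([216, 257, 0]) cube([2595, 176, 2199]);


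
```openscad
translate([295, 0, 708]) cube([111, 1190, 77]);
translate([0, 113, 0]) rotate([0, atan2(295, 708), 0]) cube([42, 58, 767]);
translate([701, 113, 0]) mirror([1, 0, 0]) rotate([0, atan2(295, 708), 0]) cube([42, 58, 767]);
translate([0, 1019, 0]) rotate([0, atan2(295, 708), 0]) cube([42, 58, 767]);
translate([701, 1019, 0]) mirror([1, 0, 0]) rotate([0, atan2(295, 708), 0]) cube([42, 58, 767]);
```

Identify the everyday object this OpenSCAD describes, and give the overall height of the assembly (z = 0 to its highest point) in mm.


A sawhorse. The overall height is 785 mm.

A beam across two mirrored pairs of raked legs — a sawhorse. The beam's underside is at z = 708 (matching the legs' vertical rise in atan2(295, 708)) and the beam is 77 mm tall, so its top is at 708 + 77 = 785 mm. The raked legs top out at the beam's underside, so that is the highest point.


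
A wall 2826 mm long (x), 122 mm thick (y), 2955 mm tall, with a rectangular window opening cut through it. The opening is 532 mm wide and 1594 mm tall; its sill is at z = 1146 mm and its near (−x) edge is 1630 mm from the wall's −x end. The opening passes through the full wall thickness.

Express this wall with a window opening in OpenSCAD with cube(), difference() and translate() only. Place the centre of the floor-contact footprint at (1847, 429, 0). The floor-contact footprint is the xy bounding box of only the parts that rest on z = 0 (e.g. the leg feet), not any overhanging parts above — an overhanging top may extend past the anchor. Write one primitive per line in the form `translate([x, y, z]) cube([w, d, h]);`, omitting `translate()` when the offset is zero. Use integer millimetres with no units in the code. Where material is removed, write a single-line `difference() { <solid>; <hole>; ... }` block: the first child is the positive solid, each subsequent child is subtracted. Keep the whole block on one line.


difference() { translate([434, 368, 0]) cube([2826, 122, 2955]); translate([2064, 368, 1146]) cube([532, 122, 1594]); }


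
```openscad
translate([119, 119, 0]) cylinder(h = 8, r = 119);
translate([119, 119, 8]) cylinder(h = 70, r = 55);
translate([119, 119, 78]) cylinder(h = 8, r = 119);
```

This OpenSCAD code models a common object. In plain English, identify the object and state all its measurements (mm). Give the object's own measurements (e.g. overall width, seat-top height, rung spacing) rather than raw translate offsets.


A spool: two coaxial disc flanges of radius 119 mm and thickness 8 mm, joined by a core cylinder of radius 55 mm and height 70 mm. The lower flange rests on z = 0 and the three cylinders share a vertical axis.


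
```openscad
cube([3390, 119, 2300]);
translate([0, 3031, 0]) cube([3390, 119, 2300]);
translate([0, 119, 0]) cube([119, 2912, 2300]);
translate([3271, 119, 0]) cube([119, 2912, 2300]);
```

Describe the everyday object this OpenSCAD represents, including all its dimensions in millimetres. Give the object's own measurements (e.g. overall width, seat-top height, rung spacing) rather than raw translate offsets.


The wall frame of a small rectangular building: four walls, each 2300 mm tall and 119 mm thick, enclosing a footprint 3390 mm (x) by 3150 mm (y) outside-to-outside, with no floor or roof. The front and back walls (the −y and +y sides) span the full width; the two side walls fit between them.


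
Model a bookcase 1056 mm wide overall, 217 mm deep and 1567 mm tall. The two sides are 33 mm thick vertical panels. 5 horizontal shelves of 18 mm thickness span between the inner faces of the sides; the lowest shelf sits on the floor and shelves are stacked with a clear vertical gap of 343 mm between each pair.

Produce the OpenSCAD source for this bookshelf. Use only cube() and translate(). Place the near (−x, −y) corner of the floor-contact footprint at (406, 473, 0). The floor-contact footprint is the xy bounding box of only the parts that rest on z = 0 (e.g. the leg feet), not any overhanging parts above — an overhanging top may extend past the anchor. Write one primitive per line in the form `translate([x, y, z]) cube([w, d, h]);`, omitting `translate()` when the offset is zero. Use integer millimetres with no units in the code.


translate([406, 473, 0]) cube([33, 217, 1567]);
translate([1429, 473, 0]) cube([33, 217, 1567]);
translate([439, 473, 0]) cube([990, 217, 18]);
translate([439, 473, 361]) cube([990, 217, 18]);
translate([439, 473, 722]) cube([990, 217, 18]);
translate([439, 473, 1083]) cube([990, 217, 18]);
translate([439, 473, 1444]) cube([990, 217, 18]);
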